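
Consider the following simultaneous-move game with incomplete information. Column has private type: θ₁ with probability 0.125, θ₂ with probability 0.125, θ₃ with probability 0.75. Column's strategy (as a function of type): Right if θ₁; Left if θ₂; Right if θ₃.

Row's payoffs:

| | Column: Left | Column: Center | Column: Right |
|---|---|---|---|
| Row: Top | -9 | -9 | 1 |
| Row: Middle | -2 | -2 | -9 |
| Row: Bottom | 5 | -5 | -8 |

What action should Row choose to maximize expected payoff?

E[Top] = 0.125·(1) + 0.125·(-9) + 0.75·(1) = -0.25
E[Middle] = 0.125·(-9) + 0.125·(-2) + 0.75·(-9) = -8.125
E[Bottom] = 0.125·(-8) + 0.125·(5) + 0.75·(-8) = -6.375
Best response: Top (-0.25 is the largest).

Top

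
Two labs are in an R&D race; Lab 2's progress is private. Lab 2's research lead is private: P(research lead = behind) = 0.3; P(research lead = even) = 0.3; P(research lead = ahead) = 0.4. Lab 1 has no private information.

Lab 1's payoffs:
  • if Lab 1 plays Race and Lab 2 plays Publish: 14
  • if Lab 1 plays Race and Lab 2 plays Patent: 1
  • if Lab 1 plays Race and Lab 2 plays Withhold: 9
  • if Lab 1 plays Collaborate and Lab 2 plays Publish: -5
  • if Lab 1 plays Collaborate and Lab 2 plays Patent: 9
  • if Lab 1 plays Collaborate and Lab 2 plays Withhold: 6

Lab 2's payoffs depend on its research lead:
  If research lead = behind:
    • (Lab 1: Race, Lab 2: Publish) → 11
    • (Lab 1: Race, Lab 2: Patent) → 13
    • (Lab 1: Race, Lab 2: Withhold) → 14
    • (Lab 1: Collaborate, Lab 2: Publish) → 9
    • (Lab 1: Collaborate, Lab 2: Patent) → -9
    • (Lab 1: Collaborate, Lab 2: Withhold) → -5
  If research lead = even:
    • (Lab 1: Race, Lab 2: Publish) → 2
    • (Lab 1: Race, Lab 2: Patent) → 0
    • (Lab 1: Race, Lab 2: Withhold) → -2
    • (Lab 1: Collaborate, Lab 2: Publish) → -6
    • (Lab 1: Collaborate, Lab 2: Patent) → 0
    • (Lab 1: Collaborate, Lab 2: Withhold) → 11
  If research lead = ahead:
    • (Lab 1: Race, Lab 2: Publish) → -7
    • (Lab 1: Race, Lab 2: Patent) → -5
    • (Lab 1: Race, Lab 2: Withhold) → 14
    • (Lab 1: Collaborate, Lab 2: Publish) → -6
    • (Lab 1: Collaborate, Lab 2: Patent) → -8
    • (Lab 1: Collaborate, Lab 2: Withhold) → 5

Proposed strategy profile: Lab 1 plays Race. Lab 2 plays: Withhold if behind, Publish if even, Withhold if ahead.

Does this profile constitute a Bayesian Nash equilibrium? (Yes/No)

Yes

A profile is a BNE iff every type of every player is best-responding given beliefs about the other side.
Lab 1 plays Race: E[Race] = 0.3·(9) + 0.3·(14) + 0.4·(9) = 10.5; E[Collaborate] = 2.7. Best-responding. ✓
Lab 2 (research lead behind), facing Race: Publish gives 11, Patent gives 13, Withhold gives 14. Proposed Withhold is best. ✓
Lab 2 (research lead even), facing Race: Publish gives 2, Patent gives 0, Withhold gives -2. Proposed Publish is best. ✓
Lab 2 (research lead ahead), facing Race: Publish gives -7, Patent gives -5, Withhold gives 14. Proposed Withhold is best. ✓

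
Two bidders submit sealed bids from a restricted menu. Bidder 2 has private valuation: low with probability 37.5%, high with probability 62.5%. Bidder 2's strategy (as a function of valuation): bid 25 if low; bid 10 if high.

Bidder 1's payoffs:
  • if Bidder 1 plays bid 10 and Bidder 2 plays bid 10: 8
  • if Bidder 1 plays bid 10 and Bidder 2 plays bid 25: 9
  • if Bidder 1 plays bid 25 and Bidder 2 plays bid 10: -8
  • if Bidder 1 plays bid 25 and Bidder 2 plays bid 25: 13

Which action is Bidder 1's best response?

E[bid 10] = 0.375·(9) + 0.625·(8) = 8.375
E[bid 25] = 0.375·(13) + 0.625·(-8) = -0.125
Best response: bid 10 (8.375 is the largest).

bid 10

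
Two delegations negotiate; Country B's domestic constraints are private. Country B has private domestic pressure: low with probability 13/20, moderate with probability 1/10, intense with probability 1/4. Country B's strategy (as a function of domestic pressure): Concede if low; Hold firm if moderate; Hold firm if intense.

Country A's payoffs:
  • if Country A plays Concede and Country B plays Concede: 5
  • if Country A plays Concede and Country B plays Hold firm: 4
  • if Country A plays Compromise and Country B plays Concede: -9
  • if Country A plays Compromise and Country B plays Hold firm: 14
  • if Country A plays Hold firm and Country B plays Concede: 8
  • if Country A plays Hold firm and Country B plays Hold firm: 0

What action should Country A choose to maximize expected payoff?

E[Concede] = 13/20·(5) + 1/10·(4) + 1/4·(4) = 93/20
E[Compromise] = 13/20·(-9) + 1/10·(14) + 1/4·(14) = -19/20
E[Hold firm] = 13/20·(8) + 1/10·(0) + 1/4·(0) = 26/5
Best response: Hold firm (26/5 is the largest).

Hold firm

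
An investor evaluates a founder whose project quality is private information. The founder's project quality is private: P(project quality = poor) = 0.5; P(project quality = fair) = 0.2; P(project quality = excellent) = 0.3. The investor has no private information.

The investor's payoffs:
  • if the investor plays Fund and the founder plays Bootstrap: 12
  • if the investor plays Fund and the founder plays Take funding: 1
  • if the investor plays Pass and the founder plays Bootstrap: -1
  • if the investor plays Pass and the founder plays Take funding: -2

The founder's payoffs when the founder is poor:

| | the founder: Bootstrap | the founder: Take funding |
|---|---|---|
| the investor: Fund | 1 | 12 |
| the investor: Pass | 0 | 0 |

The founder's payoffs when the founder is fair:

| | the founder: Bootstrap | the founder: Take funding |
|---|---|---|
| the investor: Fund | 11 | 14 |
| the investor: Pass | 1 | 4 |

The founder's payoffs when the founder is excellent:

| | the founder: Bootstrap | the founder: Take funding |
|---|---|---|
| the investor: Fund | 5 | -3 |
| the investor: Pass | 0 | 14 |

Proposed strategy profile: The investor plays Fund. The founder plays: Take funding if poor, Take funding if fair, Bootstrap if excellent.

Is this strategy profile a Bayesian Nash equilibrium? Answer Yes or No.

Yes

A profile is a BNE iff every type of every player is best-responding given beliefs about the other side.
The investor plays Fund: E[Fund] = 0.5·(1) + 0.2·(1) + 0.3·(12) = 4.3; E[Pass] = -1.7. Best-responding. ✓
The founder (project quality poor), facing Fund: Bootstrap gives 1, Take funding gives 12. Proposed Take funding is best. ✓
The founder (project quality fair), facing Fund: Bootstrap gives 11, Take funding gives 14. Proposed Take funding is best. ✓
The founder (project quality excellent), facing Fund: Bootstrap gives 5, Take funding gives -3. Proposed Bootstrap is best. ✓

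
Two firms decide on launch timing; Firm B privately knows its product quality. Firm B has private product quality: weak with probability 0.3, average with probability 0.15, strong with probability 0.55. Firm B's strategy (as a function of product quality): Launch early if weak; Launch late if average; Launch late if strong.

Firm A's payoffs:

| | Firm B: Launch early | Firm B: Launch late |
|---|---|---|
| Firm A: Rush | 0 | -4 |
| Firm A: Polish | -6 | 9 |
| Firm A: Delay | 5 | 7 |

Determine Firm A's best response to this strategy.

Delay

E[Rush] = 0.3·(0) + 0.15·(-4) + 0.55·(-4) = -2.8
E[Polish] = 0.3·(-6) + 0.15·(9) + 0.55·(9) = 4.5
E[Delay] = 0.3·(5) + 0.15·(7) + 0.55·(7) = 6.4
Best response: Delay (6.4 is the largest).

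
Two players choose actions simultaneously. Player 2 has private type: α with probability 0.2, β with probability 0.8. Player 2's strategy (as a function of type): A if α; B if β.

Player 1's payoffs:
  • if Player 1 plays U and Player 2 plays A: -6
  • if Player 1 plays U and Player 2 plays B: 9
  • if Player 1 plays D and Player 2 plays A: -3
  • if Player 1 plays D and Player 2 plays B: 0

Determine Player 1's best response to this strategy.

U

Compute Player 1's expected payoff for each action, taking the expectation over Player 2's type.
E[U] = 0.2·(-6) + 0.8·(9) = 6
E[D] = 0.2·(-3) + 0.8·(0) = -0.6
Best response: U (6 is the largest).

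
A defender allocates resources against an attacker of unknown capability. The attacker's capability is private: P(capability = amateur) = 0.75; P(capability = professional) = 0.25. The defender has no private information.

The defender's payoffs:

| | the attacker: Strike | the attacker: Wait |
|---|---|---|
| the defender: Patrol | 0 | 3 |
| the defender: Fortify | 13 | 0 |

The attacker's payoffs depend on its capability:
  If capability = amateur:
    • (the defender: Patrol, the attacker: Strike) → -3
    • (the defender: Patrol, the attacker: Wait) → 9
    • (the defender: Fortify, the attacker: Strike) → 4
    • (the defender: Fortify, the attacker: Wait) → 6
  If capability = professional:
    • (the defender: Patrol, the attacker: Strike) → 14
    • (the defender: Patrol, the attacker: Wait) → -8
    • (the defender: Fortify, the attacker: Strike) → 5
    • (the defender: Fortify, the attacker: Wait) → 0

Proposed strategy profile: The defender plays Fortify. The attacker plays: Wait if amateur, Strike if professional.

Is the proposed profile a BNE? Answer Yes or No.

Yes

The defender plays Fortify: E[Fortify] = 0.75·(0) + 0.25·(13) = 3.25; E[Patrol] = 2.25. Best-responding. ✓
The attacker (capability amateur), facing Fortify: Strike gives 4, Wait gives 6. Proposed Wait is best. ✓
The attacker (capability professional), facing Fortify: Strike gives 5, Wait gives 0. Proposed Strike is best. ✓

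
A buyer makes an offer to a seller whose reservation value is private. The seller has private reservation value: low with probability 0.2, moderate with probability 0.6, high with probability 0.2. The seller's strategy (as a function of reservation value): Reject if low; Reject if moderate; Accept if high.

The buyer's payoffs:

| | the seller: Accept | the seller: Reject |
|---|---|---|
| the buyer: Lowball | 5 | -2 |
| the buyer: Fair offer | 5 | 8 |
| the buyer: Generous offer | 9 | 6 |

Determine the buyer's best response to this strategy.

E[Lowball] = 0.2·(-2) + 0.6·(-2) + 0.2·(5) = -0.6
E[Fair offer] = 0.2·(8) + 0.6·(8) + 0.2·(5) = 7.4
E[Generous offer] = 0.2·(6) + 0.6·(6) + 0.2·(9) = 6.6
Best response: Fair offer (7.4 is the largest).

Fair offer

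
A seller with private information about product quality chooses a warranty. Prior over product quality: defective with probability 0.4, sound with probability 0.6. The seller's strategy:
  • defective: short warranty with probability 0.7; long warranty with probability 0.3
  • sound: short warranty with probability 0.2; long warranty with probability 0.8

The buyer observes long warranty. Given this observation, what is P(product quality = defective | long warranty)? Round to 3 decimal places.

0.200

P(long warranty) = 0.4·0.3 + 0.6·0.8 = 0.6
P(defective | long warranty) = (0.4·0.3) / 0.6 = 0.12 / 0.6 = 0.2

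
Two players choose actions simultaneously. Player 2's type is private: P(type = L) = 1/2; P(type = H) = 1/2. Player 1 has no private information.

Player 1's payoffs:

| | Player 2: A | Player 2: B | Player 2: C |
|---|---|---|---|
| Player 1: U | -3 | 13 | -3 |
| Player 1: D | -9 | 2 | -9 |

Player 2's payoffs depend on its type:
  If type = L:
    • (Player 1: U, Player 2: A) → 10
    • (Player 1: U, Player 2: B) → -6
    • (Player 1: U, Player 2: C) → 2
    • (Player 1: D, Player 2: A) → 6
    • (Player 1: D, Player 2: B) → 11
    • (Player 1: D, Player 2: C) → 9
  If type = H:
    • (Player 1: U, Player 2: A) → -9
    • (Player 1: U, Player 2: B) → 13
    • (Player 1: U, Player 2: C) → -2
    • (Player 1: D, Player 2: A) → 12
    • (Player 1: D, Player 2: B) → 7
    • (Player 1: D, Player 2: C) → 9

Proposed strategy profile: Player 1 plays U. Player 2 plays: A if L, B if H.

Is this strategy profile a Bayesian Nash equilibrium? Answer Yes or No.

Player 1 plays U: E[U] = 1/2·(-3) + 1/2·(13) = 5; E[D] = -7/2. Best-responding. ✓
Player 2 (type L), facing U: A gives 10, B gives -6, C gives 2. Proposed A is best. ✓
Player 2 (type H), facing U: A gives -9, B gives 13, C gives -2. Proposed B is best. ✓

Yes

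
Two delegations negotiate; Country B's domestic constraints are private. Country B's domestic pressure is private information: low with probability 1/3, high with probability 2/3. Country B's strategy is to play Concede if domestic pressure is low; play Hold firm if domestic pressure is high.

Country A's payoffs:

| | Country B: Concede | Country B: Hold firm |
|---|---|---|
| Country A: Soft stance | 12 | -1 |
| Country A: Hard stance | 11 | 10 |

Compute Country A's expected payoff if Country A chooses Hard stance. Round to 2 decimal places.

10.33

Take the expectation over Country B's domestic pressure, weighting each type's action by its prior probability.
E[Hard stance] = 1/3·11 + 2/3·10 = 11/3 + 20/3 = 31/3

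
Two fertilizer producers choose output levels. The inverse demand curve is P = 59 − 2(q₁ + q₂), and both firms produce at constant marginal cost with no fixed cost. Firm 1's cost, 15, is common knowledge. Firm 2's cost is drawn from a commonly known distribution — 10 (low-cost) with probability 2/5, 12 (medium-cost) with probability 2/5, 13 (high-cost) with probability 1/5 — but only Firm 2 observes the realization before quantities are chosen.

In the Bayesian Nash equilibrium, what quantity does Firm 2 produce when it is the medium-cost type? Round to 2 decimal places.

Firm 2 with cost c maximizes (59 − 2(q₁+q₂) − c)·q₂, giving q₂(c) = (59 − c − 2q₁)/4.
E[c₂] = 2/5·10 + 2/5·12 + 1/5·13 = 11.4
Firm 1's FOC against E[q₂] yields q₁ = (59 − 2·15 + E[c₂])/6 = (59 − 30 + 11.4)/6 = 6.73333.
q₂(medium-cost) = (59 − 12 − 2·6.73333)/4 = 8.38333.

8.38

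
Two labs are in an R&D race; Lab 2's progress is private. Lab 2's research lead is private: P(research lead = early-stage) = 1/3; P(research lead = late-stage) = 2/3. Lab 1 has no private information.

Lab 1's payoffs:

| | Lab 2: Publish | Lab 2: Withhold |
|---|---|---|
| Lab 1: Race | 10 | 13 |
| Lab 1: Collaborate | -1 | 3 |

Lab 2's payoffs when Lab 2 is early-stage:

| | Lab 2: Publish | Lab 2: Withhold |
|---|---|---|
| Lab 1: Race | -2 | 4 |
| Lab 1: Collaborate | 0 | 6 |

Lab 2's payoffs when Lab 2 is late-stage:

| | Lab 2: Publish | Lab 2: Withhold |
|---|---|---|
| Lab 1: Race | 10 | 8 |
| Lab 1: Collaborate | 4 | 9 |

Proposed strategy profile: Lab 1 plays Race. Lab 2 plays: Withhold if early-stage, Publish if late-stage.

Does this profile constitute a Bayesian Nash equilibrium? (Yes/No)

Lab 1 plays Race: E[Race] = 1/3·(13) + 2/3·(10) = 11; E[Collaborate] = 1/3. Best-responding. ✓
Lab 2 (research lead early-stage), facing Race: Publish gives -2, Withhold gives 4. Proposed Withhold is best. ✓
Lab 2 (research lead late-stage), facing Race: Publish gives 10, Withhold gives 8. Proposed Publish is best. ✓

Yes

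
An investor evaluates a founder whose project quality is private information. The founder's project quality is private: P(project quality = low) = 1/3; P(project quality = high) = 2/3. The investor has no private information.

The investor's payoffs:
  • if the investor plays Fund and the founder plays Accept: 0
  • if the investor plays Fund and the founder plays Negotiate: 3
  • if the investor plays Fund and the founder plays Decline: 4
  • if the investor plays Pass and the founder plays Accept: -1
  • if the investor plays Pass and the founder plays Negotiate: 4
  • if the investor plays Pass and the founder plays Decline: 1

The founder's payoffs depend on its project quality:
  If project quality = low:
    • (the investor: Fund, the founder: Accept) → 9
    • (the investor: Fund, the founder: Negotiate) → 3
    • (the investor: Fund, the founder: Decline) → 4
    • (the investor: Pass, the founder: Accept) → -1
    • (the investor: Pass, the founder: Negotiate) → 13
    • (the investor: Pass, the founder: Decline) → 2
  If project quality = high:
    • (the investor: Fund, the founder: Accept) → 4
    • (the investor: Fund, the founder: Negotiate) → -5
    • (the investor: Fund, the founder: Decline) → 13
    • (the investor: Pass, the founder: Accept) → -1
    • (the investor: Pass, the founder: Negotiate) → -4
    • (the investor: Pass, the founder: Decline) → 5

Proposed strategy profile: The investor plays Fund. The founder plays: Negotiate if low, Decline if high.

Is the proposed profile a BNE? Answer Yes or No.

The investor plays Fund: E[Fund] = 1/3·(3) + 2/3·(4) = 11/3; E[Pass] = 2. Best-responding. ✓
The founder (project quality low), facing Fund: Accept gives 9, Negotiate gives 3, Decline gives 4. Proposed Negotiate is not best — profitable deviation exists. ✗
The founder (project quality high), facing Fund: Accept gives 4, Negotiate gives -5, Decline gives 13. Proposed Decline is best. ✓

No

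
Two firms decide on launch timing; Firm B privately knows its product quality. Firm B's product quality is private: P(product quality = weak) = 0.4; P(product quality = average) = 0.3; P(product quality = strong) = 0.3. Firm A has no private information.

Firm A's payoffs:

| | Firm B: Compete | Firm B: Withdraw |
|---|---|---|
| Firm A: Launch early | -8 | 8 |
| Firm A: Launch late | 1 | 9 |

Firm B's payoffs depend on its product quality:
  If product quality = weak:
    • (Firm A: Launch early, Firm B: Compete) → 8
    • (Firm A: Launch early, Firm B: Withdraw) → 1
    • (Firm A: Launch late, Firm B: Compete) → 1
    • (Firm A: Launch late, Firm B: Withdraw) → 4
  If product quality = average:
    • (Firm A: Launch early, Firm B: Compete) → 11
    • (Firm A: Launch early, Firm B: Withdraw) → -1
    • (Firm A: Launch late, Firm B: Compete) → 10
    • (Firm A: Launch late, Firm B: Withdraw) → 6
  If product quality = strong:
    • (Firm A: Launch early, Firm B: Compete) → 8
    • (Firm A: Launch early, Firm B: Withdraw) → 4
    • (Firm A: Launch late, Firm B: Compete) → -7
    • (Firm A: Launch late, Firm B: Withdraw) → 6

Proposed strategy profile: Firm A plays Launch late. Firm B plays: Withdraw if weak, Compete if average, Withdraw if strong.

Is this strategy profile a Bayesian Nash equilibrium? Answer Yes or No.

Yes

Firm A plays Launch late: E[Launch late] = 0.4·(9) + 0.3·(1) + 0.3·(9) = 6.6; E[Launch early] = 3.2. Best-responding. ✓
Firm B (product quality weak), facing Launch late: Compete gives 1, Withdraw gives 4. Proposed Withdraw is best. ✓
Firm B (product quality average), facing Launch late: Compete gives 10, Withdraw gives 6. Proposed Compete is best. ✓
Firm B (product quality strong), facing Launch late: Compete gives -7, Withdraw gives 6. Proposed Withdraw is best. ✓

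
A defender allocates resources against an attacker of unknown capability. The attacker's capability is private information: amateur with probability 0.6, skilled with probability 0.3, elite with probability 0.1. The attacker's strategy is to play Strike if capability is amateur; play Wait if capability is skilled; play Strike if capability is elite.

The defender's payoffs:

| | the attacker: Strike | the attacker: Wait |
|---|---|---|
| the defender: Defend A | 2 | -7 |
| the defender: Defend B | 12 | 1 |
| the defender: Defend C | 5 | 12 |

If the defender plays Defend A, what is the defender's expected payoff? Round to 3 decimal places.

-0.700

E[Defend A] = 0.6·2 + 0.3·(-7) + 0.1·2 = 1.2 + (-2.1) + 0.2 = -0.7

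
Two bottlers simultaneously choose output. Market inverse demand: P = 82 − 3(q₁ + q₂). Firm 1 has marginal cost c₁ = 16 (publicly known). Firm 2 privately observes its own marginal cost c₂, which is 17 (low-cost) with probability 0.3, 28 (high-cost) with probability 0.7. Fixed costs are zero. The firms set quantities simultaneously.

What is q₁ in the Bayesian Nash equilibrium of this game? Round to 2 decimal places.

8.30

Type-c best response for Firm 2: q₂(c) = (82 − c)/6 − q₁/2.
Firm 1 maximizes expected profit; its first-order condition is 82 − 6q₁ − 3E[q₂] − 16 = 0.
Substituting E[q₂] and solving: E[c₂] = 24.7, so q₁ = (82 − 2·16 + 24.7)/9 = 8.3.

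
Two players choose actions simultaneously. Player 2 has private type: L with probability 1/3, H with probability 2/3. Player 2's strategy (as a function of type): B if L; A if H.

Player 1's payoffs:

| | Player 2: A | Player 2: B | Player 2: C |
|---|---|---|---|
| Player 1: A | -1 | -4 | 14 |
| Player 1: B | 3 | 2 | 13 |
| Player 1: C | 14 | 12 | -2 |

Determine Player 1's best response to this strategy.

C

Compute Player 1's expected payoff for each action, taking the expectation over Player 2's type.
E[A] = 1/3·(-4) + 2/3·(-1) = -2
E[B] = 1/3·(2) + 2/3·(3) = 8/3
E[C] = 1/3·(12) + 2/3·(14) = 40/3
Best response: C (40/3 is the largest).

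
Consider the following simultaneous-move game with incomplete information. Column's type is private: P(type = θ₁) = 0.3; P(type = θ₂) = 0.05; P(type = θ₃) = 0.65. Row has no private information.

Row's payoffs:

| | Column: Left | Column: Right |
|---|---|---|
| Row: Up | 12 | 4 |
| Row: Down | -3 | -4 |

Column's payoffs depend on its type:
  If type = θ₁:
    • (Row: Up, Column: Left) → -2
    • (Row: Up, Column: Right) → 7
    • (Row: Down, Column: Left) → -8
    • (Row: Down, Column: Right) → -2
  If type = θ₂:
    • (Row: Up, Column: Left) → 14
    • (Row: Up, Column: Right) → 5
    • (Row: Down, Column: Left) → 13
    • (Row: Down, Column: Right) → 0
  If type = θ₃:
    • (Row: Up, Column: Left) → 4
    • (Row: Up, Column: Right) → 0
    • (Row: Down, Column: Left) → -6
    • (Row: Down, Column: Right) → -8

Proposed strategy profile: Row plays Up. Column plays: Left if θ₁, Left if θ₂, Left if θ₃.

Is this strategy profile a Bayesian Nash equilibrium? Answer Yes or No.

No

Row plays Up: E[Up] = 0.3·(12) + 0.05·(12) + 0.65·(12) = 12; E[Down] = -3. Best-responding. ✓
Column (type θ₁), facing Up: Left gives -2, Right gives 7. Proposed Left is not best — profitable deviation exists. ✗
Column (type θ₂), facing Up: Left gives 14, Right gives 5. Proposed Left is best. ✓
Column (type θ₃), facing Up: Left gives 4, Right gives 0. Proposed Left is best. ✓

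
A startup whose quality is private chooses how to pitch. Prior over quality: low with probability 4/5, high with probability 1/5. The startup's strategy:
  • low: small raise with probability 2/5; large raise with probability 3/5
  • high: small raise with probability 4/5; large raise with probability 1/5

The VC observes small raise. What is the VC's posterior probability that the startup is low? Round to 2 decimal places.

Apply Bayes' rule using the sender's strategy as the likelihood.
P(small raise) = (4/5)·(2/5) + (1/5)·(4/5) = 12/25
P(low | small raise) = ((4/5)·(2/5)) / (12/25) = (8/25) / (12/25) = 2/3

0.67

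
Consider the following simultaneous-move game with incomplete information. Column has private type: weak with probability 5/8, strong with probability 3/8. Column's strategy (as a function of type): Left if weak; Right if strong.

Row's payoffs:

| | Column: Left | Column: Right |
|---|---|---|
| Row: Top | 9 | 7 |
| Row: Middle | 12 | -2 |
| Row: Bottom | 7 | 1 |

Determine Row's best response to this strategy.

Top

E[Top] = 5/8·(9) + 3/8·(7) = 33/4
E[Middle] = 5/8·(12) + 3/8·(-2) = 27/4
E[Bottom] = 5/8·(7) + 3/8·(1) = 19/4
Best response: Top (33/4 is the largest).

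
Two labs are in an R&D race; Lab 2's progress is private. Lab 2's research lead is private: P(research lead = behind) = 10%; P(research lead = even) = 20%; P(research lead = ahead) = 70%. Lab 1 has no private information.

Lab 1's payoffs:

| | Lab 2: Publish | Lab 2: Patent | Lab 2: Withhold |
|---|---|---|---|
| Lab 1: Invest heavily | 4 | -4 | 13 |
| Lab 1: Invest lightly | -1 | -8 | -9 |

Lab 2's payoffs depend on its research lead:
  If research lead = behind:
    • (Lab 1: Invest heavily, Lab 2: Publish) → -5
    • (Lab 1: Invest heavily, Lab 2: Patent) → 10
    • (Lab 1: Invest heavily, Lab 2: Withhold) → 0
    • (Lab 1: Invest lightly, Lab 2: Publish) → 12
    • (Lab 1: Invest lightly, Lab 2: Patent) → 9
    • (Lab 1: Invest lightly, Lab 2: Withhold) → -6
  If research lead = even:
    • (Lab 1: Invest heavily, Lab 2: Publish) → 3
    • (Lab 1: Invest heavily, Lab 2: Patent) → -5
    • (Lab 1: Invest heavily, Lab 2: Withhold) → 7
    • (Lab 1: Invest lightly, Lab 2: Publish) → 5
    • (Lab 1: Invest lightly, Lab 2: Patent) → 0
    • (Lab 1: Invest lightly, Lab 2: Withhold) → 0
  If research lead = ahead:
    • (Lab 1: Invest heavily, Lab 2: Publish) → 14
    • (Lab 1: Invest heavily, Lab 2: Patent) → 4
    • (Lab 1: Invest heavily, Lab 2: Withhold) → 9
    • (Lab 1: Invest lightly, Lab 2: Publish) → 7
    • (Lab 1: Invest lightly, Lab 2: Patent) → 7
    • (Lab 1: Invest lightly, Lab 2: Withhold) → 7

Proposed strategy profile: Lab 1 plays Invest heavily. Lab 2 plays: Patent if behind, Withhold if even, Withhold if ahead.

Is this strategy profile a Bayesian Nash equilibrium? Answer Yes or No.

A profile is a BNE iff every type of every player is best-responding given beliefs about the other side.
Lab 1 plays Invest heavily: E[Invest heavily] = 0.1·(-4) + 0.2·(13) + 0.7·(13) = 11.3; E[Invest lightly] = -8.9. Best-responding. ✓
Lab 2 (research lead behind), facing Invest heavily: Publish gives -5, Patent gives 10, Withhold gives 0. Proposed Patent is best. ✓
Lab 2 (research lead even), facing Invest heavily: Publish gives 3, Patent gives -5, Withhold gives 7. Proposed Withhold is best. ✓
Lab 2 (research lead ahead), facing Invest heavily: Publish gives 14, Patent gives 4, Withhold gives 9. Proposed Withhold is not best — profitable deviation exists. ✗

No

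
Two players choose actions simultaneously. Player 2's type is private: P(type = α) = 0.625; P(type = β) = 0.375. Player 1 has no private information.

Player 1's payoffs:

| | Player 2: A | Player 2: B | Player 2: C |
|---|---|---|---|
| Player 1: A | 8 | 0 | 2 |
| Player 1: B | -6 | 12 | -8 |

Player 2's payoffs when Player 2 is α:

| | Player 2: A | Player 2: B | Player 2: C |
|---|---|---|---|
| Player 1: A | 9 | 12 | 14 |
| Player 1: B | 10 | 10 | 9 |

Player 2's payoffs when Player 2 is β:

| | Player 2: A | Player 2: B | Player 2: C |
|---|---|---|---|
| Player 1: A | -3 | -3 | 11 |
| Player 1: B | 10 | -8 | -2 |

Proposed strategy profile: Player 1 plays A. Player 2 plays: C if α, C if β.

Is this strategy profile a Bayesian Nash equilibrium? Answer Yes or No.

A profile is a BNE iff every type of every player is best-responding given beliefs about the other side.
Player 1 plays A: E[A] = 0.625·(2) + 0.375·(2) = 2; E[B] = -8. Best-responding. ✓
Player 2 (type α), facing A: A gives 9, B gives 12, C gives 14. Proposed C is best. ✓
Player 2 (type β), facing A: A gives -3, B gives -3, C gives 11. Proposed C is best. ✓

Yes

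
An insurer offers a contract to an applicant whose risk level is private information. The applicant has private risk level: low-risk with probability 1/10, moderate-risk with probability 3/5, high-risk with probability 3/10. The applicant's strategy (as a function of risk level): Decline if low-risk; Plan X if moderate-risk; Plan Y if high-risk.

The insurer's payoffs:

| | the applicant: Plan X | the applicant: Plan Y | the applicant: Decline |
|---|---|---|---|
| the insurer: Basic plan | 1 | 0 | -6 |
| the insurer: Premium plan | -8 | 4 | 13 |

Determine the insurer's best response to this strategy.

Basic plan

E[Basic plan] = 1/10·(-6) + 3/5·(1) + 3/10·(0) = 0
E[Premium plan] = 1/10·(13) + 3/5·(-8) + 3/10·(4) = -23/10
Best response: Basic plan (0 is the largest).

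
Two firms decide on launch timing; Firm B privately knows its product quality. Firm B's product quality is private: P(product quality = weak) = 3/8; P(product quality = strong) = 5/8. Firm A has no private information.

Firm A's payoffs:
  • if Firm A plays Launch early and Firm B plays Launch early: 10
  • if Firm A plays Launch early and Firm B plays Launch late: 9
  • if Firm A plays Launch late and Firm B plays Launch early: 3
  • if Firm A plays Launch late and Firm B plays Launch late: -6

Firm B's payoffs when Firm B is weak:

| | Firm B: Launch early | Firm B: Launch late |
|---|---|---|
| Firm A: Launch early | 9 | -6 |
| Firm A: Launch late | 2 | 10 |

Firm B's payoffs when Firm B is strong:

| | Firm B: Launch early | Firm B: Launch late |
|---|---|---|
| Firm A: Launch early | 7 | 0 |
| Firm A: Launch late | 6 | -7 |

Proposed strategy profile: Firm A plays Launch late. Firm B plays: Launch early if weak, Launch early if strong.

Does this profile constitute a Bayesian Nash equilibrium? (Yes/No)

A profile is a BNE iff every type of every player is best-responding given beliefs about the other side.
Firm A plays Launch late: E[Launch late] = 3/8·(3) + 5/8·(3) = 3; E[Launch early] = 10. Not best-responding. ✗
Firm B (product quality weak), facing Launch late: Launch early gives 2, Launch late gives 10. Proposed Launch early is not best — profitable deviation exists. ✗
Firm B (product quality strong), facing Launch late: Launch early gives 6, Launch late gives -7. Proposed Launch early is best. ✓

No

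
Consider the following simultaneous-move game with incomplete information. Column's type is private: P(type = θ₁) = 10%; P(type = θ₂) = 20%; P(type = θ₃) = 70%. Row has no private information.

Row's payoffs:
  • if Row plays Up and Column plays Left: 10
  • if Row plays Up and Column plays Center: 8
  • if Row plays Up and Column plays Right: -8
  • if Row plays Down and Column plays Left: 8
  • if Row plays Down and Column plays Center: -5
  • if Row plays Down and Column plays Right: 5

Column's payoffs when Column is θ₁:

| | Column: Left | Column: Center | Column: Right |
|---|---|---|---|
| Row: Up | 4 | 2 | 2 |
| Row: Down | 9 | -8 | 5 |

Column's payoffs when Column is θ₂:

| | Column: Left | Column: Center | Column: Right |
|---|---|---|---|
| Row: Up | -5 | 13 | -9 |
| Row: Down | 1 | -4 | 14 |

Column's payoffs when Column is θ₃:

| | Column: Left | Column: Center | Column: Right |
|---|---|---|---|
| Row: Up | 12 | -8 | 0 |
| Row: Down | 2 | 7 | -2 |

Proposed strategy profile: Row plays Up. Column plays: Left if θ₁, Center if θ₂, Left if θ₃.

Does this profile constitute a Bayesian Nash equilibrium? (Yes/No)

A profile is a BNE iff every type of every player is best-responding given beliefs about the other side.
Row plays Up: E[Up] = 0.1·(10) + 0.2·(8) + 0.7·(10) = 9.6; E[Down] = 5.4. Best-responding. ✓
Column (type θ₁), facing Up: Left gives 4, Center gives 2, Right gives 2. Proposed Left is best. ✓
Column (type θ₂), facing Up: Left gives -5, Center gives 13, Right gives -9. Proposed Center is best. ✓
Column (type θ₃), facing Up: Left gives 12, Center gives -8, Right gives 0. Proposed Left is best. ✓

Yes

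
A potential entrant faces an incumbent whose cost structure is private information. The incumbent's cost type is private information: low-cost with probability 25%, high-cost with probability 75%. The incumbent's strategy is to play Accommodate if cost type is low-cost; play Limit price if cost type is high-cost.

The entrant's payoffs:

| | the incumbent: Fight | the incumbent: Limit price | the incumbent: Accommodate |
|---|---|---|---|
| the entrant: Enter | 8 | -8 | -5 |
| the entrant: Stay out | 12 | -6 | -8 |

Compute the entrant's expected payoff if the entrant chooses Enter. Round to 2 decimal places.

-7.25

E[Enter] = 0.25·(-5) + 0.75·(-8) = (-1.25) + (-6) = -7.25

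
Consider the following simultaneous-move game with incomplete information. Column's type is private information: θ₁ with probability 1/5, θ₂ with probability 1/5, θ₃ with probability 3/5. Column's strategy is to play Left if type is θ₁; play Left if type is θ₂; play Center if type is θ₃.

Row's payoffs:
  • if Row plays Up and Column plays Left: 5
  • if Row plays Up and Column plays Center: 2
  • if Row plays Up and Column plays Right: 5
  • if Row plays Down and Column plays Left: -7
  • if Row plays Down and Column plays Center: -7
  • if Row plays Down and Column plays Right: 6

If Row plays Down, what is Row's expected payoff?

E[Down] = 1/5·(-7) + 1/5·(-7) + 3/5·(-7) = (-7/5) + (-7/5) + (-21/5) = -7

-7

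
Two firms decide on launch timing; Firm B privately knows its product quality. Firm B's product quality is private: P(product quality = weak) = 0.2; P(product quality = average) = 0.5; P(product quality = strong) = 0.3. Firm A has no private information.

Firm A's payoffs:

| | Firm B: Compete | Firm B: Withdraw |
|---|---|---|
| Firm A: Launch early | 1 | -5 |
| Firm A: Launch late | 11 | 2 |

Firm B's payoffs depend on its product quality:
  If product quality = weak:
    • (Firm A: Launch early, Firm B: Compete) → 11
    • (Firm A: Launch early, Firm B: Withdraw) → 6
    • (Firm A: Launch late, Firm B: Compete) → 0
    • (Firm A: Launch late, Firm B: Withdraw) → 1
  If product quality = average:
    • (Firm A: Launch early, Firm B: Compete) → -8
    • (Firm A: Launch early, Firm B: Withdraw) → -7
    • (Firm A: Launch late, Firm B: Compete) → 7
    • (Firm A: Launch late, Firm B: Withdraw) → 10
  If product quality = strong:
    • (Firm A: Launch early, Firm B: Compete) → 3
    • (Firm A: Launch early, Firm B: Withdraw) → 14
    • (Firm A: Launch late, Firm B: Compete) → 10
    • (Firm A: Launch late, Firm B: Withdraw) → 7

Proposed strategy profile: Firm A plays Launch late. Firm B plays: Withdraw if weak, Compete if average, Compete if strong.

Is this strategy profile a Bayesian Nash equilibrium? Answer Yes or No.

No

A profile is a BNE iff every type of every player is best-responding given beliefs about the other side.
Firm A plays Launch late: E[Launch late] = 0.2·(2) + 0.5·(11) + 0.3·(11) = 9.2; E[Launch early] = -0.2. Best-responding. ✓
Firm B (product quality weak), facing Launch late: Compete gives 0, Withdraw gives 1. Proposed Withdraw is best. ✓
Firm B (product quality average), facing Launch late: Compete gives 7, Withdraw gives 10. Proposed Compete is not best — profitable deviation exists. ✗
Firm B (product quality strong), facing Launch late: Compete gives 10, Withdraw gives 7. Proposed Compete is best. ✓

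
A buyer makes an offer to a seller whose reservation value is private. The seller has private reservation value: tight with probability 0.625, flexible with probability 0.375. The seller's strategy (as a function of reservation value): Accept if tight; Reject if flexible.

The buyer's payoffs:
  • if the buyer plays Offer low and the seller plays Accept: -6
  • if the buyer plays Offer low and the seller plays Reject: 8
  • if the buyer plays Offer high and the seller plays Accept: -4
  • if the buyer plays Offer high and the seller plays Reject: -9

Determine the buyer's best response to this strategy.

Offer low

Compute the buyer's expected payoff for each action, taking the expectation over the seller's type.
E[Offer low] = 0.625·(-6) + 0.375·(8) = -0.75
E[Offer high] = 0.625·(-4) + 0.375·(-9) = -5.875
Best response: Offer low (-0.75 is the largest).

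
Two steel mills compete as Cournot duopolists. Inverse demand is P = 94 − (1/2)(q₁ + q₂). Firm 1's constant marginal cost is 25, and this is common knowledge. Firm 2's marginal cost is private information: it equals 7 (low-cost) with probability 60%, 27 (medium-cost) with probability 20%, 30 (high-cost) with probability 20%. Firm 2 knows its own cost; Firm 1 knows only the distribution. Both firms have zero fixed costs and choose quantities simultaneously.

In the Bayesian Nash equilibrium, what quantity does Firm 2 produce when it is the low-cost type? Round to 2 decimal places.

Firm 2 with cost c maximizes (94 − (1/2)(q₁+q₂) − c)·q₂, giving q₂(c) = (94 − c − (1/2)q₁).
E[c₂] = 0.6·7 + 0.2·27 + 0.2·30 = 15.6
Firm 1's FOC against E[q₂] yields q₁ = (94 − 2·25 + E[c₂])/(3/2) = (94 − 50 + 15.6)/(3/2) = 39.7333.
q₂(low-cost) = (94 − 7 − (1/2)·39.7333) = 67.1333.

67.13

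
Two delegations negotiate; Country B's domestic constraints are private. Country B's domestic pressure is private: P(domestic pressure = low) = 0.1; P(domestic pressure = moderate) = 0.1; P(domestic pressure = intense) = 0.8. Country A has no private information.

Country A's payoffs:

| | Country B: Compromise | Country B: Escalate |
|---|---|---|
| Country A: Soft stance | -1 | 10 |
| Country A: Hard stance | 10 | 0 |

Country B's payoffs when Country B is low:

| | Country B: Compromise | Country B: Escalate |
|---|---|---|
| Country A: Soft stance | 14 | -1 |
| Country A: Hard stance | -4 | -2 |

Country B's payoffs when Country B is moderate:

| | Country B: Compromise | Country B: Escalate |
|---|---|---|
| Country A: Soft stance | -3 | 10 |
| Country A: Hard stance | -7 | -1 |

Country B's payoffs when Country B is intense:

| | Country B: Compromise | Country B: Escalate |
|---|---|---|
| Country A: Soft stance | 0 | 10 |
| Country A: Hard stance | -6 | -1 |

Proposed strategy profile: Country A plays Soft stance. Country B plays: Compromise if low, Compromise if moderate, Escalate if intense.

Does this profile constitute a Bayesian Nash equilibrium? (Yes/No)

No

Country A plays Soft stance: E[Soft stance] = 0.1·(-1) + 0.1·(-1) + 0.8·(10) = 7.8; E[Hard stance] = 2. Best-responding. ✓
Country B (domestic pressure low), facing Soft stance: Compromise gives 14, Escalate gives -1. Proposed Compromise is best. ✓
Country B (domestic pressure moderate), facing Soft stance: Compromise gives -3, Escalate gives 10. Proposed Compromise is not best — profitable deviation exists. ✗
Country B (domestic pressure intense), facing Soft stance: Compromise gives 0, Escalate gives 10. Proposed Escalate is best. ✓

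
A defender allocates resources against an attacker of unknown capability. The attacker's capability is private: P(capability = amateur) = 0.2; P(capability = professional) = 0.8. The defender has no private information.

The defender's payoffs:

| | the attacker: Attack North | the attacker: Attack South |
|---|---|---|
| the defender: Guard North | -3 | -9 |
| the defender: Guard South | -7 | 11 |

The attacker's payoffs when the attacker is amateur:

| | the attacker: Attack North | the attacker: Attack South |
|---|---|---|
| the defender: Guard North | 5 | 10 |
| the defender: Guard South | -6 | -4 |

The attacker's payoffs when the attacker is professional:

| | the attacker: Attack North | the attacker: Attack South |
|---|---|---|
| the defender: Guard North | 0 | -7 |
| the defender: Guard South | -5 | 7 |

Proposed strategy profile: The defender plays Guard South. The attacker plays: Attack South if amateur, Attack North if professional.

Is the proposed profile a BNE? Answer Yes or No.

No

A profile is a BNE iff every type of every player is best-responding given beliefs about the other side.
The defender plays Guard South: E[Guard South] = 0.2·(11) + 0.8·(-7) = -3.4; E[Guard North] = -4.2. Best-responding. ✓
The attacker (capability amateur), facing Guard South: Attack North gives -6, Attack South gives -4. Proposed Attack South is best. ✓
The attacker (capability professional), facing Guard South: Attack North gives -5, Attack South gives 7. Proposed Attack North is not best — profitable deviation exists. ✗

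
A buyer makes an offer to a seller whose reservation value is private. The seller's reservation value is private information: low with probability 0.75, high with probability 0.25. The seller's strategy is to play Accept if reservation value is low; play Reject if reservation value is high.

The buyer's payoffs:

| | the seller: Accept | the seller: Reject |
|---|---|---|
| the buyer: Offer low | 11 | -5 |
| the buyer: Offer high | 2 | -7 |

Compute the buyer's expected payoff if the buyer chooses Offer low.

Take the expectation over the seller's reservation value, weighting each type's action by its prior probability.
E[Offer low] = 0.75·11 + 0.25·(-5) = 8.25 + (-1.25) = 7

7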